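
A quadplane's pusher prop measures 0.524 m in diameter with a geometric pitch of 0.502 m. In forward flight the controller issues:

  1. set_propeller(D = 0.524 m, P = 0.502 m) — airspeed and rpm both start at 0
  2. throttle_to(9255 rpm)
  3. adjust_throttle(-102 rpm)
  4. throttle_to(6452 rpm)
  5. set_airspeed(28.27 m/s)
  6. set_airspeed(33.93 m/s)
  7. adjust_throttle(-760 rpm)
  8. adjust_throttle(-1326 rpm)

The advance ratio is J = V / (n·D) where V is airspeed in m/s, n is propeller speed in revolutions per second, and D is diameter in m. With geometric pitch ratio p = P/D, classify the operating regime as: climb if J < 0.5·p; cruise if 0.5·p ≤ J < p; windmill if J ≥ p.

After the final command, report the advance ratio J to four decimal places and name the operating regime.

set_propeller: D = 0.524 m, P = 0.502 m (p = P/D = 0.958015); state ← (V=0, rpm=0)
throttle_to(9255): rpm ← 9255
adjust_throttle(-102): rpm ← 9255 -102 = 9153
throttle_to(6452): rpm ← 6452
set_airspeed(28.27): V ← 28.27 m/s
set_airspeed(33.93): V ← 33.93 m/s
adjust_throttle(-760): rpm ← 6452 -760 = 5692
adjust_throttle(-1326): rpm ← 5692 -1326 = 4366
final state: V = 33.93 m/s, rpm = 4366 → n = rpm/60 = 72.766667 rev/s
J = V / (n·D) = 33.93 / (72.766667 × 0.524) = 0.889857
regime bands: climb J<0.4790 | cruise [0.4790, 0.9580) | windmill J≥0.9580
J = 0.8899 → cruise

J = 0.8899, regime = cruise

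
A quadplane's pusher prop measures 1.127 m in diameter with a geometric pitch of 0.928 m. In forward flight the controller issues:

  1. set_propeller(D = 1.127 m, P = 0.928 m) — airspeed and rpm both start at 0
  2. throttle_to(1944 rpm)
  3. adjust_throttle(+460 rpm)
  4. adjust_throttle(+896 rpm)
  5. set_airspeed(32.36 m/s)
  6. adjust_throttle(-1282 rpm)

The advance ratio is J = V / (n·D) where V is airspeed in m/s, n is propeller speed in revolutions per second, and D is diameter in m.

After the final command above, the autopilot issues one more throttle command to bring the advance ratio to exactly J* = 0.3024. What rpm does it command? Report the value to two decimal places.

set_propeller: D = 1.127 m, P = 0.928 m (p = P/D = 0.823425); state ← (V=0, rpm=0)
throttle_to(1944): rpm ← 1944
adjust_throttle(+460): rpm ← 1944 +460 = 2404
adjust_throttle(+896): rpm ← 2404 +896 = 3300
set_airspeed(32.36): V ← 32.36 m/s
adjust_throttle(-1282): rpm ← 3300 -1282 = 2018
final state: V = 32.36 m/s, rpm = 2018 → n = rpm/60 = 33.633333 rev/s
target J* = 0.3024; solve J* = V/(n·D) for n: n = V/(J*·D) = 32.36/(0.3024 × 1.127) = 94.951714 rev/s
rpm = 60·n = 5697.102858

rpm = 5697.10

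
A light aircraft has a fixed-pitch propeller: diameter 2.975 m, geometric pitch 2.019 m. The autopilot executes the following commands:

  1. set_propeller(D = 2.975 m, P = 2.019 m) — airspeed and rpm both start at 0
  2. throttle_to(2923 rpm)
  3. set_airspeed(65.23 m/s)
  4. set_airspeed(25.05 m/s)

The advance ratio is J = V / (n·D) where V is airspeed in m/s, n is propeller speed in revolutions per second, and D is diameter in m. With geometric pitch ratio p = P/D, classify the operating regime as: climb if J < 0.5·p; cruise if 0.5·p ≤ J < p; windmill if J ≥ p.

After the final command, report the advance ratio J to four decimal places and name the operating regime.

J = 0.1728, regime = climb

set_propeller: D = 2.975 m, P = 2.019 m (p = P/D = 0.678655); state ← (V=0, rpm=0)
throttle_to(2923): rpm ← 2923
set_airspeed(65.23): V ← 65.23 m/s
set_airspeed(25.05): V ← 25.05 m/s
final state: V = 25.05 m/s, rpm = 2923 → n = rpm/60 = 48.716667 rev/s
J = V / (n·D) = 25.05 / (48.716667 × 2.975) = 0.172840
regime bands: climb J<0.3393 | cruise [0.3393, 0.6787) | windmill J≥0.6787
J = 0.1728 → climb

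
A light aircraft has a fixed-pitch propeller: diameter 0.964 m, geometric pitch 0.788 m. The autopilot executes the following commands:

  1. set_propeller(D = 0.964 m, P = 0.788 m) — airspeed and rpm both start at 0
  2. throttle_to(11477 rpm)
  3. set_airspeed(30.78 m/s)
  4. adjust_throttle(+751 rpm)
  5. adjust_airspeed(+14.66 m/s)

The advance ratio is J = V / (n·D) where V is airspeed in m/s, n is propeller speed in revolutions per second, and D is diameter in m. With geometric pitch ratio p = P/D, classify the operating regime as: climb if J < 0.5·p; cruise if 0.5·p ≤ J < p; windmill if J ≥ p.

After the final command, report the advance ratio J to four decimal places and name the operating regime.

J = 0.2313, regime = climb

set_propeller: D = 0.964 m, P = 0.788 m (p = P/D = 0.817427); state ← (V=0, rpm=0)
throttle_to(11477): rpm ← 11477
set_airspeed(30.78): V ← 30.78 m/s
adjust_throttle(+751): rpm ← 11477 +751 = 12228
adjust_airspeed(+14.66): V ← 30.78 +14.66 = 45.44 m/s
final state: V = 45.44 m/s, rpm = 12228 → n = rpm/60 = 203.800000 rev/s
J = V / (n·D) = 45.44 / (203.800000 × 0.964) = 0.231290
regime bands: climb J<0.4087 | cruise [0.4087, 0.8174) | windmill J≥0.8174
J = 0.2313 → climb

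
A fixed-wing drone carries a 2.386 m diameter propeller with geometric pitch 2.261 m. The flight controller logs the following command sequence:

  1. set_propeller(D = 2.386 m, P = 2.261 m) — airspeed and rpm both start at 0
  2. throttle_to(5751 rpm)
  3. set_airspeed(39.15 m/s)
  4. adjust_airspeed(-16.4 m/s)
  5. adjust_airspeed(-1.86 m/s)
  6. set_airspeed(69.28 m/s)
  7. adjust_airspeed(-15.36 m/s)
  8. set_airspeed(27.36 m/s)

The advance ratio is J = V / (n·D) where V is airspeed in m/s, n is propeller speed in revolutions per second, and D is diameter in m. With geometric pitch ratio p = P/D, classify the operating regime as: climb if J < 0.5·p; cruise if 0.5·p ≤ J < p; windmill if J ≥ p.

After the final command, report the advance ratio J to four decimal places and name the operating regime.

J = 0.1196, regime = climb

set_propeller: D = 2.386 m, P = 2.261 m (p = P/D = 0.947611); state ← (V=0, rpm=0)
throttle_to(5751): rpm ← 5751
set_airspeed(39.15): V ← 39.15 m/s
adjust_airspeed(-16.4): V ← 39.15 -16.4 = 22.75 m/s
adjust_airspeed(-1.86): V ← 22.75 -1.86 = 20.89 m/s
set_airspeed(69.28): V ← 69.28 m/s
adjust_airspeed(-15.36): V ← 69.28 -15.36 = 53.92 m/s
set_airspeed(27.36): V ← 27.36 m/s
final state: V = 27.36 m/s, rpm = 5751 → n = rpm/60 = 95.850000 rev/s
J = V / (n·D) = 27.36 / (95.850000 × 2.386) = 0.119634
regime bands: climb J<0.4738 | cruise [0.4738, 0.9476) | windmill J≥0.9476
J = 0.1196 → climb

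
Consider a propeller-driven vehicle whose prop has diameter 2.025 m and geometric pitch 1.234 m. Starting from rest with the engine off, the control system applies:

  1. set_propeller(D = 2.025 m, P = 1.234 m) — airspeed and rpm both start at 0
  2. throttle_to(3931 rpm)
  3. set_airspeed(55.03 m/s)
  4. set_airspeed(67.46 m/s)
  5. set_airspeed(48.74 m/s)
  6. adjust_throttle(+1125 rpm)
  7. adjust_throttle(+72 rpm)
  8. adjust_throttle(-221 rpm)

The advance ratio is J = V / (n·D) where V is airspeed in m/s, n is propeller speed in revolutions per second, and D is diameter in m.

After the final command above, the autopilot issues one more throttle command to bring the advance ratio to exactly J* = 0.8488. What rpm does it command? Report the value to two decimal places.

set_propeller: D = 2.025 m, P = 1.234 m (p = P/D = 0.609383); state ← (V=0, rpm=0)
throttle_to(3931): rpm ← 3931
set_airspeed(55.03): V ← 55.03 m/s
set_airspeed(67.46): V ← 67.46 m/s
set_airspeed(48.74): V ← 48.74 m/s
adjust_throttle(+1125): rpm ← 3931 +1125 = 5056
adjust_throttle(+72): rpm ← 5056 +72 = 5128
adjust_throttle(-221): rpm ← 5128 -221 = 4907
final state: V = 48.74 m/s, rpm = 4907 → n = rpm/60 = 81.783333 rev/s
target J* = 0.8488; solve J* = V/(n·D) for n: n = V/(J*·D) = 48.74/(0.8488 × 2.025) = 28.356663 rev/s
rpm = 60·n = 1701.399798

rpm = 1701.40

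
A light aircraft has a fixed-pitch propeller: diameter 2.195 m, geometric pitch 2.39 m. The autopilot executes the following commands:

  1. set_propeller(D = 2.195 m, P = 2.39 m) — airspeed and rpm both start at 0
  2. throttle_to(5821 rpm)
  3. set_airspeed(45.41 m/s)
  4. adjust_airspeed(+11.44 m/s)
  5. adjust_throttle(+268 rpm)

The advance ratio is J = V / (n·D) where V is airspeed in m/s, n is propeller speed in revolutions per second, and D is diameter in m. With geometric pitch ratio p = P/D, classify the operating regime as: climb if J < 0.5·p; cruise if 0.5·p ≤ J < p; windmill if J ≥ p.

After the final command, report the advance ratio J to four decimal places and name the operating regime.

set_propeller: D = 2.195 m, P = 2.39 m (p = P/D = 1.088838); state ← (V=0, rpm=0)
throttle_to(5821): rpm ← 5821
set_airspeed(45.41): V ← 45.41 m/s
adjust_airspeed(+11.44): V ← 45.41 +11.44 = 56.85 m/s
adjust_throttle(+268): rpm ← 5821 +268 = 6089
final state: V = 56.85 m/s, rpm = 6089 → n = rpm/60 = 101.483333 rev/s
J = V / (n·D) = 56.85 / (101.483333 × 2.195) = 0.255212
regime bands: climb J<0.5444 | cruise [0.5444, 1.0888) | windmill J≥1.0888
J = 0.2552 → climb

J = 0.2552, regime = climb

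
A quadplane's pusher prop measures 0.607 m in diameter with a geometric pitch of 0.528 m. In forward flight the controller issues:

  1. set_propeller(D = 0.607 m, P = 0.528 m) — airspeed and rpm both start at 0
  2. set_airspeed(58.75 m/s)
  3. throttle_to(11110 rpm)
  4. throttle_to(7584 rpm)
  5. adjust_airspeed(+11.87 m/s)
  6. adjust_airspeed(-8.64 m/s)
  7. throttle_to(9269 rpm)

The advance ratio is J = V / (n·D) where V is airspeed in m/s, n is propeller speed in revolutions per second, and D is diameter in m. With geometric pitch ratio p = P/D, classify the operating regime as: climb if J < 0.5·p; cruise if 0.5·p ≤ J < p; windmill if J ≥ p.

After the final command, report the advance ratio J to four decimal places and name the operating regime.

J = 0.6610, regime = cruise

set_propeller: D = 0.607 m, P = 0.528 m (p = P/D = 0.869852); state ← (V=0, rpm=0)
set_airspeed(58.75): V ← 58.75 m/s
throttle_to(11110): rpm ← 11110
throttle_to(7584): rpm ← 7584
adjust_airspeed(+11.87): V ← 58.75 +11.87 = 70.62 m/s
adjust_airspeed(-8.64): V ← 70.62 -8.64 = 61.98 m/s
throttle_to(9269): rpm ← 9269
final state: V = 61.98 m/s, rpm = 9269 → n = rpm/60 = 154.483333 rev/s
J = V / (n·D) = 61.98 / (154.483333 × 0.607) = 0.660969
regime bands: climb J<0.4349 | cruise [0.4349, 0.8699) | windmill J≥0.8699
J = 0.6610 → cruise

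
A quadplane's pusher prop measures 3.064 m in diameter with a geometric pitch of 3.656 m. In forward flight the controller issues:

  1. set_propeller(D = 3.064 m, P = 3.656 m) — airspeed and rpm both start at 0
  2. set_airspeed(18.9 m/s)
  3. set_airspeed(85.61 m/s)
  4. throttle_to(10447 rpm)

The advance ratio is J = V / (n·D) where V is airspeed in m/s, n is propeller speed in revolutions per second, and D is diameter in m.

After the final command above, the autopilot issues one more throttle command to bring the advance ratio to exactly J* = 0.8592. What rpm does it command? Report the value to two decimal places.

rpm = 1951.16

set_propeller: D = 3.064 m, P = 3.656 m (p = P/D = 1.193211); state ← (V=0, rpm=0)
set_airspeed(18.9): V ← 18.9 m/s
set_airspeed(85.61): V ← 85.61 m/s
throttle_to(10447): rpm ← 10447
final state: V = 85.61 m/s, rpm = 10447 → n = rpm/60 = 174.116667 rev/s
target J* = 0.8592; solve J* = V/(n·D) for n: n = V/(J*·D) = 85.61/(0.8592 × 3.064) = 32.519321 rev/s
rpm = 60·n = 1951.159254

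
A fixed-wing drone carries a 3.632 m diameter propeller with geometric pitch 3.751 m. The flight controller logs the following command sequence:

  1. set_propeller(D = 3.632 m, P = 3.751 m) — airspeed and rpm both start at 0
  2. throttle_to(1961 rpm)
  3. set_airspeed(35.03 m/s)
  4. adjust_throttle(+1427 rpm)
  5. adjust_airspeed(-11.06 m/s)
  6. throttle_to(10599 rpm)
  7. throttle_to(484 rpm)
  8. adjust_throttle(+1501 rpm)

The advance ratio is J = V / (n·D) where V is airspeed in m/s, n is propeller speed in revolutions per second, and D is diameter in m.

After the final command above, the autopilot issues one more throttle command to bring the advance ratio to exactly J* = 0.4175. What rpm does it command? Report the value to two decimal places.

rpm = 948.46

set_propeller: D = 3.632 m, P = 3.751 m (p = P/D = 1.032764); state ← (V=0, rpm=0)
throttle_to(1961): rpm ← 1961
set_airspeed(35.03): V ← 35.03 m/s
adjust_throttle(+1427): rpm ← 1961 +1427 = 3388
adjust_airspeed(-11.06): V ← 35.03 -11.06 = 23.97 m/s
throttle_to(10599): rpm ← 10599
throttle_to(484): rpm ← 484
adjust_throttle(+1501): rpm ← 484 +1501 = 1985
final state: V = 23.97 m/s, rpm = 1985 → n = rpm/60 = 33.083333 rev/s
target J* = 0.4175; solve J* = V/(n·D) for n: n = V/(J*·D) = 23.97/(0.4175 × 3.632) = 15.807592 rev/s
rpm = 60·n = 948.455512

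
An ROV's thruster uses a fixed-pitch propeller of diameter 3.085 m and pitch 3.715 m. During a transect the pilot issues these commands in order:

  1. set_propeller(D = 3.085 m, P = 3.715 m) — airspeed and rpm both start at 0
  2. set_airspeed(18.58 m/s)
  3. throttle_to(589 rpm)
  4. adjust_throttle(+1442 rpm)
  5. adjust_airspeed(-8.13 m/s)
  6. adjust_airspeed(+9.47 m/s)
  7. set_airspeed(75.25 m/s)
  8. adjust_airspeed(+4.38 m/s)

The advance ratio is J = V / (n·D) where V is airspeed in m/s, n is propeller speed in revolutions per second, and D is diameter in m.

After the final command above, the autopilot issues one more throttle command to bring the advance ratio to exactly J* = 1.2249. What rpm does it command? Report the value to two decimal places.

set_propeller: D = 3.085 m, P = 3.715 m (p = P/D = 1.204214); state ← (V=0, rpm=0)
set_airspeed(18.58): V ← 18.58 m/s
throttle_to(589): rpm ← 589
adjust_throttle(+1442): rpm ← 589 +1442 = 2031
adjust_airspeed(-8.13): V ← 18.58 -8.13 = 10.45 m/s
adjust_airspeed(+9.47): V ← 10.45 +9.47 = 19.92 m/s
set_airspeed(75.25): V ← 75.25 m/s
adjust_airspeed(+4.38): V ← 75.25 +4.38 = 79.63 m/s
final state: V = 79.63 m/s, rpm = 2031 → n = rpm/60 = 33.850000 rev/s
target J* = 1.2249; solve J* = V/(n·D) for n: n = V/(J*·D) = 79.63/(1.2249 × 3.085) = 21.072735 rev/s
rpm = 60·n = 1264.364120

rpm = 1264.36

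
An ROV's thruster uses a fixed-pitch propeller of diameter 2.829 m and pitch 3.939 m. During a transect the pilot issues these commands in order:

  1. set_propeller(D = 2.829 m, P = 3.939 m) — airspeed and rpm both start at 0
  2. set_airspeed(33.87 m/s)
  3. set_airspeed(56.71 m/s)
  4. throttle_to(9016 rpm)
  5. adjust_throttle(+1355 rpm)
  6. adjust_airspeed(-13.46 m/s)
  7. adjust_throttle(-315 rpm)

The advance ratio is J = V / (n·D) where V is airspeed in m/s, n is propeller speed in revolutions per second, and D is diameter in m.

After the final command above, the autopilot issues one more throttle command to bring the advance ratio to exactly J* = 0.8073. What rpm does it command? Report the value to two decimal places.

set_propeller: D = 2.829 m, P = 3.939 m (p = P/D = 1.392365); state ← (V=0, rpm=0)
set_airspeed(33.87): V ← 33.87 m/s
set_airspeed(56.71): V ← 56.71 m/s
throttle_to(9016): rpm ← 9016
adjust_throttle(+1355): rpm ← 9016 +1355 = 10371
adjust_airspeed(-13.46): V ← 56.71 -13.46 = 43.25 m/s
adjust_throttle(-315): rpm ← 10371 -315 = 10056
final state: V = 43.25 m/s, rpm = 10056 → n = rpm/60 = 167.600000 rev/s
target J* = 0.8073; solve J* = V/(n·D) for n: n = V/(J*·D) = 43.25/(0.8073 × 2.829) = 18.937307 rev/s
rpm = 60·n = 1136.238399

rpm = 1136.24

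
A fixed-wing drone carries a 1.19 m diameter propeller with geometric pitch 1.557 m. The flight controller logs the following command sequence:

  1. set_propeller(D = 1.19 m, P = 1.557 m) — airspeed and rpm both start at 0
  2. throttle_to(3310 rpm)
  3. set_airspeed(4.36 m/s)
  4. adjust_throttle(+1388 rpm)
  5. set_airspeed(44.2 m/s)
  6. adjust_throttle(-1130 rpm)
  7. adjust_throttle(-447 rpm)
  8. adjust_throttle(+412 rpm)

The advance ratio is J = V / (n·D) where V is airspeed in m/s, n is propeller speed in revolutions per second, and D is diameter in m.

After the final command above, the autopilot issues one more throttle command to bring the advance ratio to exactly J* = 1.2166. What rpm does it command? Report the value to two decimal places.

set_propeller: D = 1.19 m, P = 1.557 m (p = P/D = 1.308403); state ← (V=0, rpm=0)
throttle_to(3310): rpm ← 3310
set_airspeed(4.36): V ← 4.36 m/s
adjust_throttle(+1388): rpm ← 3310 +1388 = 4698
set_airspeed(44.2): V ← 44.2 m/s
adjust_throttle(-1130): rpm ← 4698 -1130 = 3568
adjust_throttle(-447): rpm ← 3568 -447 = 3121
adjust_throttle(+412): rpm ← 3121 +412 = 3533
final state: V = 44.2 m/s, rpm = 3533 → n = rpm/60 = 58.883333 rev/s
target J* = 1.2166; solve J* = V/(n·D) for n: n = V/(J*·D) = 44.2/(1.2166 × 1.19) = 30.530049 rev/s
rpm = 60·n = 1831.802917

rpm = 1831.80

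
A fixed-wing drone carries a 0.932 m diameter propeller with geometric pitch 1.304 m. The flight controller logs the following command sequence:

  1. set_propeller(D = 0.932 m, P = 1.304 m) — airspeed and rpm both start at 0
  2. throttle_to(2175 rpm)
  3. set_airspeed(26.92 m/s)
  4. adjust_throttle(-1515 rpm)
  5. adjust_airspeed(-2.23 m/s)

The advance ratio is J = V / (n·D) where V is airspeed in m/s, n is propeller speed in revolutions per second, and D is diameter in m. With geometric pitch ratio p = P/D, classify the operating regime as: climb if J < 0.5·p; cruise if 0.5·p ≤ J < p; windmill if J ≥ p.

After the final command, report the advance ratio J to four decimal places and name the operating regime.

set_propeller: D = 0.932 m, P = 1.304 m (p = P/D = 1.399142); state ← (V=0, rpm=0)
throttle_to(2175): rpm ← 2175
set_airspeed(26.92): V ← 26.92 m/s
adjust_throttle(-1515): rpm ← 2175 -1515 = 660
adjust_airspeed(-2.23): V ← 26.92 -2.23 = 24.69 m/s
final state: V = 24.69 m/s, rpm = 660 → n = rpm/60 = 11.000000 rev/s
J = V / (n·D) = 24.69 / (11.000000 × 0.932) = 2.408311
regime bands: climb J<0.6996 | cruise [0.6996, 1.3991) | windmill J≥1.3991
J = 2.4083 → windmill

J = 2.4083, regime = windmill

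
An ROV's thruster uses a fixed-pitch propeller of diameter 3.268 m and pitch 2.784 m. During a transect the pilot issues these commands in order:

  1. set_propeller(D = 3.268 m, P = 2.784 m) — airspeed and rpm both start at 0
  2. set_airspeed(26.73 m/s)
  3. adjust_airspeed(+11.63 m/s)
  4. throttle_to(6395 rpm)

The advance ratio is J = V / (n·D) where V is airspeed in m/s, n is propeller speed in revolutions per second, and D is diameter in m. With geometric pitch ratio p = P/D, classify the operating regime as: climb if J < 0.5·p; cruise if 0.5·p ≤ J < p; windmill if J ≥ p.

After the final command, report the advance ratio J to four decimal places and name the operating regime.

J = 0.1101, regime = climb

set_propeller: D = 3.268 m, P = 2.784 m (p = P/D = 0.851897); state ← (V=0, rpm=0)
set_airspeed(26.73): V ← 26.73 m/s
adjust_airspeed(+11.63): V ← 26.73 +11.63 = 38.36 m/s
throttle_to(6395): rpm ← 6395
final state: V = 38.36 m/s, rpm = 6395 → n = rpm/60 = 106.583333 rev/s
J = V / (n·D) = 38.36 / (106.583333 × 3.268) = 0.110130
regime bands: climb J<0.4259 | cruise [0.4259, 0.8519) | windmill J≥0.8519
J = 0.1101 → climb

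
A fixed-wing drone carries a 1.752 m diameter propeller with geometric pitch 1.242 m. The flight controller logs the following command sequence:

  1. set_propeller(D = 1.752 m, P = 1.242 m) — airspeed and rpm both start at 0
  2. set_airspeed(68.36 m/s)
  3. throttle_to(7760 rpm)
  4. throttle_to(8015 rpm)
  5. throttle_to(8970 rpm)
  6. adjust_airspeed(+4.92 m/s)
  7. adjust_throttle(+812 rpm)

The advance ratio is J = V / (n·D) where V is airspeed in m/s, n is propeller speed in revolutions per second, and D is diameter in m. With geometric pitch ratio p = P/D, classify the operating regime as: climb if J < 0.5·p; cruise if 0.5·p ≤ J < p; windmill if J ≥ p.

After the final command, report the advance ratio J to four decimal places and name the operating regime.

J = 0.2566, regime = climb

set_propeller: D = 1.752 m, P = 1.242 m (p = P/D = 0.708904); state ← (V=0, rpm=0)
set_airspeed(68.36): V ← 68.36 m/s
throttle_to(7760): rpm ← 7760
throttle_to(8015): rpm ← 8015
throttle_to(8970): rpm ← 8970
adjust_airspeed(+4.92): V ← 68.36 +4.92 = 73.28 m/s
adjust_throttle(+812): rpm ← 8970 +812 = 9782
final state: V = 73.28 m/s, rpm = 9782 → n = rpm/60 = 163.033333 rev/s
J = V / (n·D) = 73.28 / (163.033333 × 1.752) = 0.256552
regime bands: climb J<0.3545 | cruise [0.3545, 0.7089) | windmill J≥0.7089
J = 0.2566 → climb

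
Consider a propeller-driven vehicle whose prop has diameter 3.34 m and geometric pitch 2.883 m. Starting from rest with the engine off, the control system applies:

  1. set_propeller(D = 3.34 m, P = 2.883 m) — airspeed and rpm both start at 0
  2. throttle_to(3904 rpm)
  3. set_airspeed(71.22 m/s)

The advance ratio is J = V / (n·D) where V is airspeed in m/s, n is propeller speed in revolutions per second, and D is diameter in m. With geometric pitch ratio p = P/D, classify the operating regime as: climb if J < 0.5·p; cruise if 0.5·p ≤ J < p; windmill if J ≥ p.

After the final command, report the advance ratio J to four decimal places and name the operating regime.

set_propeller: D = 3.34 m, P = 2.883 m (p = P/D = 0.863174); state ← (V=0, rpm=0)
throttle_to(3904): rpm ← 3904
set_airspeed(71.22): V ← 71.22 m/s
final state: V = 71.22 m/s, rpm = 3904 → n = rpm/60 = 65.066667 rev/s
J = V / (n·D) = 71.22 / (65.066667 × 3.34) = 0.327715
regime bands: climb J<0.4316 | cruise [0.4316, 0.8632) | windmill J≥0.8632
J = 0.3277 → climb

J = 0.3277, regime = climb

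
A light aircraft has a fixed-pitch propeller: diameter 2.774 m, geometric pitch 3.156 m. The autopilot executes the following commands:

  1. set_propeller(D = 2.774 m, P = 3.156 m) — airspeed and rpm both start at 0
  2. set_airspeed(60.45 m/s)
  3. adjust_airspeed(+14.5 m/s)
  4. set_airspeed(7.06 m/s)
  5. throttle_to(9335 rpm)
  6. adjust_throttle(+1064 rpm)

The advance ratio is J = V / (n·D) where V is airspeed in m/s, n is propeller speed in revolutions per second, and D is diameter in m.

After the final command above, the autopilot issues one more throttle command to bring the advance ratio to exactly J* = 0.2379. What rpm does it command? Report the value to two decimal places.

rpm = 641.88

set_propeller: D = 2.774 m, P = 3.156 m (p = P/D = 1.137707); state ← (V=0, rpm=0)
set_airspeed(60.45): V ← 60.45 m/s
adjust_airspeed(+14.5): V ← 60.45 +14.5 = 74.95 m/s
set_airspeed(7.06): V ← 7.06 m/s
throttle_to(9335): rpm ← 9335
adjust_throttle(+1064): rpm ← 9335 +1064 = 10399
final state: V = 7.06 m/s, rpm = 10399 → n = rpm/60 = 173.316667 rev/s
target J* = 0.2379; solve J* = V/(n·D) for n: n = V/(J*·D) = 7.06/(0.2379 × 2.774) = 10.698030 rev/s
rpm = 60·n = 641.881786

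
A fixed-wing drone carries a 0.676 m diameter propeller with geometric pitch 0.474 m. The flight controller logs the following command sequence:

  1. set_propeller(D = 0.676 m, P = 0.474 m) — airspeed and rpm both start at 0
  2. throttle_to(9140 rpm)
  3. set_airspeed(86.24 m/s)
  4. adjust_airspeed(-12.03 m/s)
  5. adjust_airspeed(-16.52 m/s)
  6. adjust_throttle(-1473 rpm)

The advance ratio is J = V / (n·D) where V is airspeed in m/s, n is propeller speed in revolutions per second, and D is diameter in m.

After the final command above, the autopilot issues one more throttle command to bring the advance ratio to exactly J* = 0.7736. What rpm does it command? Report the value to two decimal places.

rpm = 6618.94

set_propeller: D = 0.676 m, P = 0.474 m (p = P/D = 0.701183); state ← (V=0, rpm=0)
throttle_to(9140): rpm ← 9140
set_airspeed(86.24): V ← 86.24 m/s
adjust_airspeed(-12.03): V ← 86.24 -12.03 = 74.21 m/s
adjust_airspeed(-16.52): V ← 74.21 -16.52 = 57.69 m/s
adjust_throttle(-1473): rpm ← 9140 -1473 = 7667
final state: V = 57.69 m/s, rpm = 7667 → n = rpm/60 = 127.783333 rev/s
target J* = 0.7736; solve J* = V/(n·D) for n: n = V/(J*·D) = 57.69/(0.7736 × 0.676) = 110.315714 rev/s
rpm = 60·n = 6618.942866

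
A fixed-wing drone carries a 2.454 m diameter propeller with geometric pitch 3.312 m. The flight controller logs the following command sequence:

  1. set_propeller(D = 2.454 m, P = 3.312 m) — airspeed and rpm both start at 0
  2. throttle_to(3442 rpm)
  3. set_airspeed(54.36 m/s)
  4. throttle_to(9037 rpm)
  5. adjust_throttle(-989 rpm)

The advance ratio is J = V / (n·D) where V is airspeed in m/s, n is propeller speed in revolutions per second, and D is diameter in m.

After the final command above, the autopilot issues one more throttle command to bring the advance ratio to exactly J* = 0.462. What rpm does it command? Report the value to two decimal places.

rpm = 2876.83

set_propeller: D = 2.454 m, P = 3.312 m (p = P/D = 1.349633); state ← (V=0, rpm=0)
throttle_to(3442): rpm ← 3442
set_airspeed(54.36): V ← 54.36 m/s
throttle_to(9037): rpm ← 9037
adjust_throttle(-989): rpm ← 9037 -989 = 8048
final state: V = 54.36 m/s, rpm = 8048 → n = rpm/60 = 134.133333 rev/s
target J* = 0.462; solve J* = V/(n·D) for n: n = V/(J*·D) = 54.36/(0.462 × 2.454) = 47.947163 rev/s
rpm = 60·n = 2876.829772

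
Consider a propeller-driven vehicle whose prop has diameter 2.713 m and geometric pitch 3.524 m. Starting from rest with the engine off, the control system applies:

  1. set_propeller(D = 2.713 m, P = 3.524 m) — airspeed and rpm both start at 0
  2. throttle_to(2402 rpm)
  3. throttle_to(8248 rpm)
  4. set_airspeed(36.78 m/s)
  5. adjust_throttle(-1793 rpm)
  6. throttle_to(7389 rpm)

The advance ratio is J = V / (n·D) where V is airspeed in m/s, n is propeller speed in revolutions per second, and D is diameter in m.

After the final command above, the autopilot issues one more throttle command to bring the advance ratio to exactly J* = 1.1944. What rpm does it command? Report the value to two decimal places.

set_propeller: D = 2.713 m, P = 3.524 m (p = P/D = 1.298931); state ← (V=0, rpm=0)
throttle_to(2402): rpm ← 2402
throttle_to(8248): rpm ← 8248
set_airspeed(36.78): V ← 36.78 m/s
adjust_throttle(-1793): rpm ← 8248 -1793 = 6455
throttle_to(7389): rpm ← 7389
final state: V = 36.78 m/s, rpm = 7389 → n = rpm/60 = 123.150000 rev/s
target J* = 1.1944; solve J* = V/(n·D) for n: n = V/(J*·D) = 36.78/(1.1944 × 2.713) = 11.350425 rev/s
rpm = 60·n = 681.025520

rpm = 681.03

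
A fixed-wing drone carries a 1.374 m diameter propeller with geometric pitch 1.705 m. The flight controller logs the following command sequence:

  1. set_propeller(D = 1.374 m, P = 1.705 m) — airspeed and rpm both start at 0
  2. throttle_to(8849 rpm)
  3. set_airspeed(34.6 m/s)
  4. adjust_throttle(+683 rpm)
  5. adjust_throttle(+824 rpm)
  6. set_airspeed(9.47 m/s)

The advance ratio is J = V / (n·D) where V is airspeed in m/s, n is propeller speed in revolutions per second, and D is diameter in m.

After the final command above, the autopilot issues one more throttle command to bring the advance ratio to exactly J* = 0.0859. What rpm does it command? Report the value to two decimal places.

rpm = 4814.17

set_propeller: D = 1.374 m, P = 1.705 m (p = P/D = 1.240902); state ← (V=0, rpm=0)
throttle_to(8849): rpm ← 8849
set_airspeed(34.6): V ← 34.6 m/s
adjust_throttle(+683): rpm ← 8849 +683 = 9532
adjust_throttle(+824): rpm ← 9532 +824 = 10356
set_airspeed(9.47): V ← 9.47 m/s
final state: V = 9.47 m/s, rpm = 10356 → n = rpm/60 = 172.600000 rev/s
target J* = 0.0859; solve J* = V/(n·D) for n: n = V/(J*·D) = 9.47/(0.0859 × 1.374) = 80.236150 rev/s
rpm = 60·n = 4814.169009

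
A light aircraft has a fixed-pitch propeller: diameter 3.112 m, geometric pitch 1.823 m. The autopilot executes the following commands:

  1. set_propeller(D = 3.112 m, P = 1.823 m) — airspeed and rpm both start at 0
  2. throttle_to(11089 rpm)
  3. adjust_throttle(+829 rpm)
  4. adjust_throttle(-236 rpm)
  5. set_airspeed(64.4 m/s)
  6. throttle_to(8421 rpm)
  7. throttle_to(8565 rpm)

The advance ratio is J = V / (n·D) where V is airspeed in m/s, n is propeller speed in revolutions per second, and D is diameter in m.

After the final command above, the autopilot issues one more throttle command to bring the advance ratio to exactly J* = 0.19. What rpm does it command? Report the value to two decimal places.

set_propeller: D = 3.112 m, P = 1.823 m (p = P/D = 0.585797); state ← (V=0, rpm=0)
throttle_to(11089): rpm ← 11089
adjust_throttle(+829): rpm ← 11089 +829 = 11918
adjust_throttle(-236): rpm ← 11918 -236 = 11682
set_airspeed(64.4): V ← 64.4 m/s
throttle_to(8421): rpm ← 8421
throttle_to(8565): rpm ← 8565
final state: V = 64.4 m/s, rpm = 8565 → n = rpm/60 = 142.750000 rev/s
target J* = 0.19; solve J* = V/(n·D) for n: n = V/(J*·D) = 64.4/(0.19 × 3.112) = 108.916249 rev/s
rpm = 60·n = 6534.974970

rpm = 6534.97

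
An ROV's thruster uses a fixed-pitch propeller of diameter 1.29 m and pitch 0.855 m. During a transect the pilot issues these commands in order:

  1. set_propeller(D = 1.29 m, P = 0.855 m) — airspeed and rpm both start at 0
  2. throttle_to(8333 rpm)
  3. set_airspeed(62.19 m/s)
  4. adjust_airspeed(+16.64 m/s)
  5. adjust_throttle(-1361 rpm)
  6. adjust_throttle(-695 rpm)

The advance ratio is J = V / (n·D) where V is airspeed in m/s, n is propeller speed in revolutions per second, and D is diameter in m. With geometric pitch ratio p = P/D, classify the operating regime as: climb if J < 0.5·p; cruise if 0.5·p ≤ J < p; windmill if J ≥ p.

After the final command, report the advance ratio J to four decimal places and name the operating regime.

J = 0.5841, regime = cruise

set_propeller: D = 1.29 m, P = 0.855 m (p = P/D = 0.662791); state ← (V=0, rpm=0)
throttle_to(8333): rpm ← 8333
set_airspeed(62.19): V ← 62.19 m/s
adjust_airspeed(+16.64): V ← 62.19 +16.64 = 78.83 m/s
adjust_throttle(-1361): rpm ← 8333 -1361 = 6972
adjust_throttle(-695): rpm ← 6972 -695 = 6277
final state: V = 78.83 m/s, rpm = 6277 → n = rpm/60 = 104.616667 rev/s
J = V / (n·D) = 78.83 / (104.616667 × 1.29) = 0.584118
regime bands: climb J<0.3314 | cruise [0.3314, 0.6628) | windmill J≥0.6628
J = 0.5841 → cruise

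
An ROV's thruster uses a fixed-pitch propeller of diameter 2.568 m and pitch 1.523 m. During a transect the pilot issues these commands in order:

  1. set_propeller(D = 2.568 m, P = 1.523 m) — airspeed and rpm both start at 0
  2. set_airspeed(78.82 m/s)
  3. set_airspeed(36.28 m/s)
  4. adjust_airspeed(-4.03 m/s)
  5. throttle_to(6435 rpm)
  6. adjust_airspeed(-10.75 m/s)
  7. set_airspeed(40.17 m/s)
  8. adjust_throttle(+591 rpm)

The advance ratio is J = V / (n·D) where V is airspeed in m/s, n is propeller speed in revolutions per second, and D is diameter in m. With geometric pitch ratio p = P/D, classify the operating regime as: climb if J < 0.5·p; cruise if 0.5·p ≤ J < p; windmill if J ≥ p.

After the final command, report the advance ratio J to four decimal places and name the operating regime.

J = 0.1336, regime = climb

set_propeller: D = 2.568 m, P = 1.523 m (p = P/D = 0.593069); state ← (V=0, rpm=0)
set_airspeed(78.82): V ← 78.82 m/s
set_airspeed(36.28): V ← 36.28 m/s
adjust_airspeed(-4.03): V ← 36.28 -4.03 = 32.25 m/s
throttle_to(6435): rpm ← 6435
adjust_airspeed(-10.75): V ← 32.25 -10.75 = 21.5 m/s
set_airspeed(40.17): V ← 40.17 m/s
adjust_throttle(+591): rpm ← 6435 +591 = 7026
final state: V = 40.17 m/s, rpm = 7026 → n = rpm/60 = 117.100000 rev/s
J = V / (n·D) = 40.17 / (117.100000 × 2.568) = 0.133583
regime bands: climb J<0.2965 | cruise [0.2965, 0.5931) | windmill J≥0.5931
J = 0.1336 → climb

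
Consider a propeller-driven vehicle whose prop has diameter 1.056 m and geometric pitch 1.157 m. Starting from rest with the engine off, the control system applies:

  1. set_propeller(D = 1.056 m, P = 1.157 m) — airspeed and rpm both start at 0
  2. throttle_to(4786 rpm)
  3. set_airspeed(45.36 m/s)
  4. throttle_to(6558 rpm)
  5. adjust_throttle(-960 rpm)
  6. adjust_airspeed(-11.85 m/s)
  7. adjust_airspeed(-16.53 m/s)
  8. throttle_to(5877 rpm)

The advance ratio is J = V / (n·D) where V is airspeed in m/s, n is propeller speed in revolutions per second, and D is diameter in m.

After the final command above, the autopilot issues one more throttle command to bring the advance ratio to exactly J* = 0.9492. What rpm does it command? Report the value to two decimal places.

set_propeller: D = 1.056 m, P = 1.157 m (p = P/D = 1.095644); state ← (V=0, rpm=0)
throttle_to(4786): rpm ← 4786
set_airspeed(45.36): V ← 45.36 m/s
throttle_to(6558): rpm ← 6558
adjust_throttle(-960): rpm ← 6558 -960 = 5598
adjust_airspeed(-11.85): V ← 45.36 -11.85 = 33.51 m/s
adjust_airspeed(-16.53): V ← 33.51 -16.53 = 16.98 m/s
throttle_to(5877): rpm ← 5877
final state: V = 16.98 m/s, rpm = 5877 → n = rpm/60 = 97.950000 rev/s
target J* = 0.9492; solve J* = V/(n·D) for n: n = V/(J*·D) = 16.98/(0.9492 × 1.056) = 16.940103 rev/s
rpm = 60·n = 1016.406160

rpm = 1016.41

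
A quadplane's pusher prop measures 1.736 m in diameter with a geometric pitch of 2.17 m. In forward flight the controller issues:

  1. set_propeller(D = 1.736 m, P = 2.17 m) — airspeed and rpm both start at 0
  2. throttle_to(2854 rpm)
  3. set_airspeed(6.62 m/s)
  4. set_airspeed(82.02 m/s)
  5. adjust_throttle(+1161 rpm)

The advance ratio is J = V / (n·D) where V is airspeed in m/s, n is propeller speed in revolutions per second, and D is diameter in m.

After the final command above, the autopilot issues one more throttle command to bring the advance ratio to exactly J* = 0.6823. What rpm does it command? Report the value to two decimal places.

set_propeller: D = 1.736 m, P = 2.17 m (p = P/D = 1.250000); state ← (V=0, rpm=0)
throttle_to(2854): rpm ← 2854
set_airspeed(6.62): V ← 6.62 m/s
set_airspeed(82.02): V ← 82.02 m/s
adjust_throttle(+1161): rpm ← 2854 +1161 = 4015
final state: V = 82.02 m/s, rpm = 4015 → n = rpm/60 = 66.916667 rev/s
target J* = 0.6823; solve J* = V/(n·D) for n: n = V/(J*·D) = 82.02/(0.6823 × 1.736) = 69.245997 rev/s
rpm = 60·n = 4154.759822

rpm = 4154.76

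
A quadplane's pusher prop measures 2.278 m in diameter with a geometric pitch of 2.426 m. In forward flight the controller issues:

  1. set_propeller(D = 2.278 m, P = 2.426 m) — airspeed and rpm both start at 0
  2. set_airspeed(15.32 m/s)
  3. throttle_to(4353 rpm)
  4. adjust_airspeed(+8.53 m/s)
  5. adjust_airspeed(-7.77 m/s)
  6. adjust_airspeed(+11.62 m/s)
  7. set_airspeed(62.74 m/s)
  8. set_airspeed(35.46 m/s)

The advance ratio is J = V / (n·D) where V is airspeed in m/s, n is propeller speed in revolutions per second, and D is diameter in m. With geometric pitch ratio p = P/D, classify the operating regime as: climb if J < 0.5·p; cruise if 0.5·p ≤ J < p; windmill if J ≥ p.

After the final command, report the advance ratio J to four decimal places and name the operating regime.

set_propeller: D = 2.278 m, P = 2.426 m (p = P/D = 1.064969); state ← (V=0, rpm=0)
set_airspeed(15.32): V ← 15.32 m/s
throttle_to(4353): rpm ← 4353
adjust_airspeed(+8.53): V ← 15.32 +8.53 = 23.85 m/s
adjust_airspeed(-7.77): V ← 23.85 -7.77 = 16.08 m/s
adjust_airspeed(+11.62): V ← 16.08 +11.62 = 27.7 m/s
set_airspeed(62.74): V ← 62.74 m/s
set_airspeed(35.46): V ← 35.46 m/s
final state: V = 35.46 m/s, rpm = 4353 → n = rpm/60 = 72.550000 rev/s
J = V / (n·D) = 35.46 / (72.550000 × 2.278) = 0.214559
regime bands: climb J<0.5325 | cruise [0.5325, 1.0650) | windmill J≥1.0650
J = 0.2146 → climb

J = 0.2146, regime = climb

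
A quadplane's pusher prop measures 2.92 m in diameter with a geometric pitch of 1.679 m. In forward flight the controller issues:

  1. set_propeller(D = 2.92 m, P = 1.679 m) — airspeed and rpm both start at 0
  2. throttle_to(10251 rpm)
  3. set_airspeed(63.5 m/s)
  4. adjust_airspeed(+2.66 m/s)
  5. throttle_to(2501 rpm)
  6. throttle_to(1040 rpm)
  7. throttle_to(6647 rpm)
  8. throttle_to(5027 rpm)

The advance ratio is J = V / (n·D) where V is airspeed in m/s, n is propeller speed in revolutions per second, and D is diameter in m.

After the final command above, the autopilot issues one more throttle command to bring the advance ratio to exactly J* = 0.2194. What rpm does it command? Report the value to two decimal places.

set_propeller: D = 2.92 m, P = 1.679 m (p = P/D = 0.575000); state ← (V=0, rpm=0)
throttle_to(10251): rpm ← 10251
set_airspeed(63.5): V ← 63.5 m/s
adjust_airspeed(+2.66): V ← 63.5 +2.66 = 66.16 m/s
throttle_to(2501): rpm ← 2501
throttle_to(1040): rpm ← 1040
throttle_to(6647): rpm ← 6647
throttle_to(5027): rpm ← 5027
final state: V = 66.16 m/s, rpm = 5027 → n = rpm/60 = 83.783333 rev/s
target J* = 0.2194; solve J* = V/(n·D) for n: n = V/(J*·D) = 66.16/(0.2194 × 2.92) = 103.270439 rev/s
rpm = 60·n = 6196.226321

rpm = 6196.23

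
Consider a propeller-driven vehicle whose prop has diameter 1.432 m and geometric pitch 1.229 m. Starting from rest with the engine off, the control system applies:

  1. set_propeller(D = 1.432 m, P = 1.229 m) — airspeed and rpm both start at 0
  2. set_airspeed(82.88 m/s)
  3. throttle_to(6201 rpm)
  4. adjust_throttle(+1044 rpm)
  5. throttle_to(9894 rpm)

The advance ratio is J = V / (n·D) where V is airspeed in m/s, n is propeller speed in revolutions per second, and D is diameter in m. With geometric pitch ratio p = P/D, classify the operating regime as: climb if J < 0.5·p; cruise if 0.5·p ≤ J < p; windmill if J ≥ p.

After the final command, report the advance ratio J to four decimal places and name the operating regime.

J = 0.3510, regime = climb

set_propeller: D = 1.432 m, P = 1.229 m (p = P/D = 0.858240); state ← (V=0, rpm=0)
set_airspeed(82.88): V ← 82.88 m/s
throttle_to(6201): rpm ← 6201
adjust_throttle(+1044): rpm ← 6201 +1044 = 7245
throttle_to(9894): rpm ← 9894
final state: V = 82.88 m/s, rpm = 9894 → n = rpm/60 = 164.900000 rev/s
J = V / (n·D) = 82.88 / (164.900000 × 1.432) = 0.350983
regime bands: climb J<0.4291 | cruise [0.4291, 0.8582) | windmill J≥0.8582
J = 0.3510 → climb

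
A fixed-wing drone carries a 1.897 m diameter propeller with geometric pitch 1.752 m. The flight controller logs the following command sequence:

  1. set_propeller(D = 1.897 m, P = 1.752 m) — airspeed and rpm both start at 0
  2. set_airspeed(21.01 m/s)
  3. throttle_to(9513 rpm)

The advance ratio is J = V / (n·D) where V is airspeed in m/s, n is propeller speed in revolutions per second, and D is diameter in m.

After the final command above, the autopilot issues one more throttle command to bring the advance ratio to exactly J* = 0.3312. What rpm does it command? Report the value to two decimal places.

rpm = 2006.41

set_propeller: D = 1.897 m, P = 1.752 m (p = P/D = 0.923564); state ← (V=0, rpm=0)
set_airspeed(21.01): V ← 21.01 m/s
throttle_to(9513): rpm ← 9513
final state: V = 21.01 m/s, rpm = 9513 → n = rpm/60 = 158.550000 rev/s
target J* = 0.3312; solve J* = V/(n·D) for n: n = V/(J*·D) = 21.01/(0.3312 × 1.897) = 33.440164 rev/s
rpm = 60·n = 2006.409816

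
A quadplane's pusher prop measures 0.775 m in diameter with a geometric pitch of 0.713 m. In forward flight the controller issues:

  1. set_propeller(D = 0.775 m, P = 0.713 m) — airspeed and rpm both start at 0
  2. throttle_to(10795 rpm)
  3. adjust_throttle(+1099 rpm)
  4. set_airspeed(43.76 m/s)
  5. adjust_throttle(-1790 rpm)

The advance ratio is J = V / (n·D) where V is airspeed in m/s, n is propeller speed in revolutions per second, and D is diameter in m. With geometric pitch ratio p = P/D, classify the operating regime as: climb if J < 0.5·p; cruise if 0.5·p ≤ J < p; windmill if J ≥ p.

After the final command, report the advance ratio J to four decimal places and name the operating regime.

set_propeller: D = 0.775 m, P = 0.713 m (p = P/D = 0.920000); state ← (V=0, rpm=0)
throttle_to(10795): rpm ← 10795
adjust_throttle(+1099): rpm ← 10795 +1099 = 11894
set_airspeed(43.76): V ← 43.76 m/s
adjust_throttle(-1790): rpm ← 11894 -1790 = 10104
final state: V = 43.76 m/s, rpm = 10104 → n = rpm/60 = 168.400000 rev/s
J = V / (n·D) = 43.76 / (168.400000 × 0.775) = 0.335300
regime bands: climb J<0.4600 | cruise [0.4600, 0.9200) | windmill J≥0.9200
J = 0.3353 → climb

J = 0.3353, regime = climb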